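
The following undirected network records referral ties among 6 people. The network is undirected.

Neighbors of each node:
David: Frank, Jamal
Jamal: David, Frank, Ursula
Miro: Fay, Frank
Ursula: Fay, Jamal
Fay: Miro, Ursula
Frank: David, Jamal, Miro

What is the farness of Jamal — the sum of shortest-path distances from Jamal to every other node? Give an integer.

Distances from Jamal: David:1, Fay:2, Frank:1, Miro:2, Ursula:1.
Sum = 1 + 2 + 1 + 2 + 1 = 7.

7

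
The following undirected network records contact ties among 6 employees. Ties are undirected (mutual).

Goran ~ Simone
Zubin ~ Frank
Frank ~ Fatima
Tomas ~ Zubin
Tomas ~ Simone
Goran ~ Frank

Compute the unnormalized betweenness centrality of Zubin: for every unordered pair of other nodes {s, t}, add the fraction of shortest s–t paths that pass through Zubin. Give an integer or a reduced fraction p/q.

2

Pairs whose geodesics pass through Zubin — Tomas–Fatima: 1; Tomas–Frank: 1.
All other pairs contribute 0.
Summing the contributions gives betweenness(Zubin) = 2.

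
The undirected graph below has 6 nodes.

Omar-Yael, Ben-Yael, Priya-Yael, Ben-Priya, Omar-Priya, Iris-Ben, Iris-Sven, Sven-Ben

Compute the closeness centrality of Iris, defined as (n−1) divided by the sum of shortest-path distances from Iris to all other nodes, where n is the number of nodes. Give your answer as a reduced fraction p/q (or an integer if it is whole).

5/9

Distances from Iris: Ben:1, Omar:3, Priya:2, Sven:1, Yael:2. Sum = 9.
n = 6, so closeness = 5/9.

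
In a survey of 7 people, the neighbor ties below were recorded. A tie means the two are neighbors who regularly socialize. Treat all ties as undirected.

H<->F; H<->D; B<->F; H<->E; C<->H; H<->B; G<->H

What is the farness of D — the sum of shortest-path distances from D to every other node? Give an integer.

Distances from D: B:2, C:2, E:2, F:2, G:2, H:1.
Sum = 2 + 2 + 2 + 2 + 2 + 1 = 11.

11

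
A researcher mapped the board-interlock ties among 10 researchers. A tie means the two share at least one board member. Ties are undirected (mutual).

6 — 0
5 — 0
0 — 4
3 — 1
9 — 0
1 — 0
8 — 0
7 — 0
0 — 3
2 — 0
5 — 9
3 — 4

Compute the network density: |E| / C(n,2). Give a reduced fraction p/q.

4/15

There are 12 edges and 10 nodes, so the maximum possible is C(10,2) = 45.
Density = 12/45 = 4/15.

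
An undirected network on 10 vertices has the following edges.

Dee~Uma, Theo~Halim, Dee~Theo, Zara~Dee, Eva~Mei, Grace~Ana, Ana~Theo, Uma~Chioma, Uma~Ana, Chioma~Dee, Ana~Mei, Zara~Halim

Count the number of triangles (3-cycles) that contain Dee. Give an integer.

1

Dee's neighbors: Chioma, Theo, Uma, and Zara.
Neighbor pairs that are themselves tied: Dee–Chioma–Uma. Each forms one triangle with Dee, for 1 in total.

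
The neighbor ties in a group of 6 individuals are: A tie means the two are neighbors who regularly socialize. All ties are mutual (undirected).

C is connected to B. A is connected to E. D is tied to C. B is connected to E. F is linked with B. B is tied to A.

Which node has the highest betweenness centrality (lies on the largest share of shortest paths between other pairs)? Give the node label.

Unnormalized betweenness of each node: A:0, B:8, C:4, D:0, E:0, F:0.
B has the largest value, 8, making it the main broker — the node through which the most shortest paths run.

B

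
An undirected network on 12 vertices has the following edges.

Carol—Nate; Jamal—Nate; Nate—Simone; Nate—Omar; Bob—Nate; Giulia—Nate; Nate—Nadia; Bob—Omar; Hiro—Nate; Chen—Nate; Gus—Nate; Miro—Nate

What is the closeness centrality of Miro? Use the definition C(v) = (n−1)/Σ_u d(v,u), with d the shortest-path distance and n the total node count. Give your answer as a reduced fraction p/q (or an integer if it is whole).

Distances from Miro: Bob:2, Carol:2, Chen:2, Giulia:2, Gus:2, Hiro:2, Jamal:2, Nadia:2, Nate:1, Omar:2, Simone:2. Sum = 21.
n = 12, so closeness = 11/21.

11/21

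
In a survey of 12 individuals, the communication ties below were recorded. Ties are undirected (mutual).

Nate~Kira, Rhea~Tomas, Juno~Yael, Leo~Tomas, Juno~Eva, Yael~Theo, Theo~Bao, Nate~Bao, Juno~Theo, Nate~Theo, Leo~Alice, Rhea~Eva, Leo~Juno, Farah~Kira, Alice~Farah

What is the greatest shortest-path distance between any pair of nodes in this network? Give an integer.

5

Eccentricity of each node (its greatest distance to any other): Alice:4, Bao:4, Eva:4, Farah:4, Juno:3, Kira:5, Leo:3, Nate:4, Rhea:5, Theo:3, Tomas:4, Yael:4.
The maximum eccentricity is 5, realized for instance by the pair Kira–Rhea via Kira – Farah – Alice – Leo – Tomas – Rhea. So the diameter is 5.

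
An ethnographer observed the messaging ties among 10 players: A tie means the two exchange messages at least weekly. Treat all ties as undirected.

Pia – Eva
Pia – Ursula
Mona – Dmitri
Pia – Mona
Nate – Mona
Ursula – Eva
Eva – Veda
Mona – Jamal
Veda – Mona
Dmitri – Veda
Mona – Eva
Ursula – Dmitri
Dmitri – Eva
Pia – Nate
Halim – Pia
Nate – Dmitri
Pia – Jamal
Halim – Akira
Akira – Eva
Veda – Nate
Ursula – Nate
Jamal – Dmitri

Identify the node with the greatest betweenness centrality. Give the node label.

Unnormalized betweenness of each node: Akira:11/12, Dmitri:43/15, Eva:241/30, Halim:11/12, Jamal:11/30, Mona:41/15, Nate:23/15, Pia:128/15, Ursula:11/15, Veda:11/30.
Pia has the largest value, 128/15, making it the main broker — the node through which the most shortest paths run.

Pia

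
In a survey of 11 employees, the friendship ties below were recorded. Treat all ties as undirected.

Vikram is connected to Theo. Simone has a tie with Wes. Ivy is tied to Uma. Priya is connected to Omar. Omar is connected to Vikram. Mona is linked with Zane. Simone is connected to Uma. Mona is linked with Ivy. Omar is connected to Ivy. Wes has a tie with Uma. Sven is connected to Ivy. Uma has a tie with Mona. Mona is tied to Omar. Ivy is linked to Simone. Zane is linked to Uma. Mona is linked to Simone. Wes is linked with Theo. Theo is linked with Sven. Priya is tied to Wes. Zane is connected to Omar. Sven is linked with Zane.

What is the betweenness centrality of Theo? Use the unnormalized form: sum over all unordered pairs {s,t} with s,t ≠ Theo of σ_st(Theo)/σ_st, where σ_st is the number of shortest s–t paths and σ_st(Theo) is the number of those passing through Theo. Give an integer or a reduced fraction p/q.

Pairs whose geodesics pass through Theo — Simone–Vikram: 1/3; Vikram–Uma: 1/4; Vikram–Wes: 1; Vikram–Sven: 1; Wes–Sven: 1; Priya–Sven: 1/3.
All other pairs contribute 0.
Summing the contributions gives betweenness(Theo) = 47/12.

47/12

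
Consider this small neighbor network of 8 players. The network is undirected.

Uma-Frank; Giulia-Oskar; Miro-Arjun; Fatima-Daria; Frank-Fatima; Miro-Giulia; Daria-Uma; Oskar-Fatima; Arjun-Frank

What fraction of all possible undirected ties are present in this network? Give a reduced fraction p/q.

9/28

There are 9 edges and 8 nodes, so the maximum possible is C(8,2) = 28.
Density = 9/28.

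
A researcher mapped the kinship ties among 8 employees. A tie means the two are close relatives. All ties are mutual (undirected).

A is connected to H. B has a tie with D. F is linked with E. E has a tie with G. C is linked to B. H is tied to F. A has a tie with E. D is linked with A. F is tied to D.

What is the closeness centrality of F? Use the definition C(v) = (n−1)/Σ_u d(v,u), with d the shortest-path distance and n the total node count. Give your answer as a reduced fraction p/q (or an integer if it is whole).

7/12

Distances from F: A:2, B:2, C:3, D:1, E:1, G:2, H:1. Sum = 12.
n = 8, so closeness = 7/12.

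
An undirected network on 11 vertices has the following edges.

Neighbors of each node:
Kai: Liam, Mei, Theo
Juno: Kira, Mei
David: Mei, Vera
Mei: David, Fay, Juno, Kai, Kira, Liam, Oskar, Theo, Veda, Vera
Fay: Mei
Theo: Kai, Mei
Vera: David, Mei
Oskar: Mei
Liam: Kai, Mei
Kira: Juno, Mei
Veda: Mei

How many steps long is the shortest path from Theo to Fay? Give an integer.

2

One shortest route is Theo – Mei – Fay, which uses 2 edges, and Theo and Fay are not directly tied, so nothing shorter exists. So d(Theo,Fay) = 2.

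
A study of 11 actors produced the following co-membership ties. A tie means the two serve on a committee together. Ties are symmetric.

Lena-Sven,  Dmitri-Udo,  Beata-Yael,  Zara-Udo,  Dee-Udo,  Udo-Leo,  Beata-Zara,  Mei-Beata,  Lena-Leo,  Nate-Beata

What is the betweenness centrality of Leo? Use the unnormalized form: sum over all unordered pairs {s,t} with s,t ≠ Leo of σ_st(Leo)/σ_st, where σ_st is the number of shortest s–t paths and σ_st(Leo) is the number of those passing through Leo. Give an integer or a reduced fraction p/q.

16

Pairs whose geodesics pass through Leo — Yael–Sven: 1; Yael–Lena: 1; Dmitri–Sven: 1; Dmitri–Lena: 1; Sven–Beata: 1; Sven–Zara: 1; Sven–Dee: 1; Sven–Nate: 1; Sven–Mei: 1; Sven–Udo: 1; Beata–Lena: 1; Zara–Lena: 1; Dee–Lena: 1; Nate–Lena: 1 … (+2 more pairs).
All other pairs contribute 0.
Summing the contributions gives betweenness(Leo) = 16.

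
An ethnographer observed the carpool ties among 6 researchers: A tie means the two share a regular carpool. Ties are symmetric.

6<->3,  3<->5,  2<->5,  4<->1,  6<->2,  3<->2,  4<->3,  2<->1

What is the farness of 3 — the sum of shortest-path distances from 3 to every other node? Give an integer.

6

Distances from 3: 1:2, 2:1, 4:1, 5:1, 6:1.
Sum = 2 + 1 + 1 + 1 + 1 = 6.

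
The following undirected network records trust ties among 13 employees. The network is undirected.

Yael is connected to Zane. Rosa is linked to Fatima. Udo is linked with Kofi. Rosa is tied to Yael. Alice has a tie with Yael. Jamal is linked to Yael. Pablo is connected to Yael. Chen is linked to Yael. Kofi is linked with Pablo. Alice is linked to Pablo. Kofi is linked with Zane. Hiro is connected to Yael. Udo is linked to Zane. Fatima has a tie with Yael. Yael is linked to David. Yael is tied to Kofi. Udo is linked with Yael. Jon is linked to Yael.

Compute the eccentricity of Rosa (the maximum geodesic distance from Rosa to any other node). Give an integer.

Distances from Rosa: Alice:2, Chen:2, David:2, Fatima:1, Hiro:2, Jamal:2, Jon:2, Kofi:2, Pablo:2, Udo:2, Yael:1, Zane:2.
The largest is 2 (to Kofi, Pablo, Zane, Jon, David, Alice, Jamal, Chen, Udo, and Hiro), so the eccentricity of Rosa is 2.

2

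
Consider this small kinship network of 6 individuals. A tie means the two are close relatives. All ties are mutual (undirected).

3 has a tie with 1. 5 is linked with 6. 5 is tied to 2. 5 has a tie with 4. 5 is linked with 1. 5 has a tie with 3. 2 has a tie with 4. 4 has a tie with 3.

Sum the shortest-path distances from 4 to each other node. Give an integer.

Distances from 4: 1:2, 2:1, 3:1, 5:1, 6:2.
Sum = 2 + 1 + 1 + 1 + 2 = 7.

7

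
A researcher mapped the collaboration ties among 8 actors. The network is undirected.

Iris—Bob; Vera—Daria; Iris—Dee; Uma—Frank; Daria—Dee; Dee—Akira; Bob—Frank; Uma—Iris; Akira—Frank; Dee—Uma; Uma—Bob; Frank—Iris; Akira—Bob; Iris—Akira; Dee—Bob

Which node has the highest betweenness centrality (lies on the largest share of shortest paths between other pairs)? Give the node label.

Unnormalized betweenness of each node: Akira:3/4, Bob:1, Daria:6, Dee:41/4, Frank:1/4, Iris:1, Uma:3/4, Vera:0.
Dee has the largest value, 41/4, making it the main broker — the node through which the most shortest paths run.

Dee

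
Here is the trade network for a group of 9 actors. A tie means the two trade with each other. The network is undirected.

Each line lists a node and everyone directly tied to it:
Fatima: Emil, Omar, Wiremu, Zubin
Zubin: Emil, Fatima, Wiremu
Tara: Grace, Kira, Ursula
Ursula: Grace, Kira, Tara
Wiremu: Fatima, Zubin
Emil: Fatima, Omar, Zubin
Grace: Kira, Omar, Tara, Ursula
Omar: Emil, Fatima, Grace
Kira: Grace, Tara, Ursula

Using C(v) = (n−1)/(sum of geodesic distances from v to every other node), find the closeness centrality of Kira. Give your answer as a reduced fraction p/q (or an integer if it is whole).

8/19

Distances from Kira: Emil:3, Fatima:3, Grace:1, Omar:2, Tara:1, Ursula:1, Wiremu:4, Zubin:4. Sum = 19.
n = 9, so closeness = 8/19.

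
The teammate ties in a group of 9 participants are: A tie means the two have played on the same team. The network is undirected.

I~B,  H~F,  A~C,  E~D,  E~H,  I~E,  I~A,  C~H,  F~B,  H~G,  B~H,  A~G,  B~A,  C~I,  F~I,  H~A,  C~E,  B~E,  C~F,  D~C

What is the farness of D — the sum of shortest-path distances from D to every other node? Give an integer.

15

Distances from D: A:2, B:2, C:1, E:1, F:2, G:3, H:2, I:2.
Sum = 2 + 2 + 1 + 1 + 2 + 3 + 2 + 2 = 15.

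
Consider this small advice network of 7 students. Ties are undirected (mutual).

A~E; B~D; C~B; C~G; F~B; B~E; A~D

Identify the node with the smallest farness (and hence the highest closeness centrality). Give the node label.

Farness (sum of distances to all others) for each node — A:14, B:8, C:11, D:11, E:11, F:13, G:16.
The smallest farness is 8, for B, so B has the highest closeness.

B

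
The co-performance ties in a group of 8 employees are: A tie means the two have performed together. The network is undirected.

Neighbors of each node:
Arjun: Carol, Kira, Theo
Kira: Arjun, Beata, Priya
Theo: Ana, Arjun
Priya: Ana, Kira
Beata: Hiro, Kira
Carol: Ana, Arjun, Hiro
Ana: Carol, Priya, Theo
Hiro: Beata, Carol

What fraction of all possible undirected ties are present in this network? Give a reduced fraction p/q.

There are 10 edges and 8 nodes, so the maximum possible is C(8,2) = 28.
Density = 10/28 = 5/14.

5/14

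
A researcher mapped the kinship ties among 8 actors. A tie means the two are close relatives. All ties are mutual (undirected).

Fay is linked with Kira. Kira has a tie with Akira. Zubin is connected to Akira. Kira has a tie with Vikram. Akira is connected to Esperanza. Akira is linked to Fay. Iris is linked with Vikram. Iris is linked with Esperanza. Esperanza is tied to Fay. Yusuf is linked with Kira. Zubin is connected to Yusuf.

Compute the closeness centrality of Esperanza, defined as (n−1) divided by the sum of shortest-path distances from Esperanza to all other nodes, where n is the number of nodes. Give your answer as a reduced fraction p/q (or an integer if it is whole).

7/12

Distances from Esperanza: Akira:1, Fay:1, Iris:1, Kira:2, Vikram:2, Yusuf:3, Zubin:2. Sum = 12.
n = 8, so closeness = 7/12.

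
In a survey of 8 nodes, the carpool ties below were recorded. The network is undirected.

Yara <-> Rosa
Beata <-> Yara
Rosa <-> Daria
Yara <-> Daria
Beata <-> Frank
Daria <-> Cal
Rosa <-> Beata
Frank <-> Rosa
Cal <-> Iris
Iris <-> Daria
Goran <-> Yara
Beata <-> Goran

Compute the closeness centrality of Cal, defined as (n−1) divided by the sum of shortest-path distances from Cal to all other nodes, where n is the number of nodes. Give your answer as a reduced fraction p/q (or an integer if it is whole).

Distances from Cal: Beata:3, Daria:1, Frank:3, Goran:3, Iris:1, Rosa:2, Yara:2. Sum = 15.
n = 8, so closeness = 7/15.

7/15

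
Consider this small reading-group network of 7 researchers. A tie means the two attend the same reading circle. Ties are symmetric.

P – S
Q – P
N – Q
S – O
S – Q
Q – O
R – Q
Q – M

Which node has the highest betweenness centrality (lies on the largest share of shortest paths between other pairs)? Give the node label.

Unnormalized betweenness of each node: M:0, N:0, O:0, P:0, Q:25/2, R:0, S:1/2.
Q has the largest value, 25/2, making it the main broker — the node through which the most shortest paths run.

Q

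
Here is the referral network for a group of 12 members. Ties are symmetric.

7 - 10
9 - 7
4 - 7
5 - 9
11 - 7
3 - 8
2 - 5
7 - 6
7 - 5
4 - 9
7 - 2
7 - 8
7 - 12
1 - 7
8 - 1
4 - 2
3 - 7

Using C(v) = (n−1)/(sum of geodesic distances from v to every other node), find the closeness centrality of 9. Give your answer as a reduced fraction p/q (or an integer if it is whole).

11/19

Distances from 9: 1:2, 2:2, 3:2, 4:1, 5:1, 6:2, 7:1, 8:2, 10:2, 11:2, 12:2. Sum = 19.
n = 12, so closeness = 11/19.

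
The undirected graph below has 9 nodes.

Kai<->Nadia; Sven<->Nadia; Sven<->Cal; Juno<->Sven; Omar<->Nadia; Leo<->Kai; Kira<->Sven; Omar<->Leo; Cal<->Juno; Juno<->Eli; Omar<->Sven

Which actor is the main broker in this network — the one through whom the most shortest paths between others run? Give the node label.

Unnormalized betweenness of each node: Cal:0, Eli:0, Juno:7, Kai:1/2, Kira:0, Leo:1/2, Nadia:11/2, Omar:11/2, Sven:19.
Sven has the largest value, 19, making it the main broker — the node through which the most shortest paths run.

Sven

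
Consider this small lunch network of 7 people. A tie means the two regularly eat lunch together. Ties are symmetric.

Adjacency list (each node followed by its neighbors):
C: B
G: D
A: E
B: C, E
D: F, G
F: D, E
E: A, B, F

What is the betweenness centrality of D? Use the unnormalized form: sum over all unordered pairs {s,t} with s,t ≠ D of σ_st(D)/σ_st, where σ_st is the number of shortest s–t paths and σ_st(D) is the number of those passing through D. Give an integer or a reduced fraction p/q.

5

Pairs whose geodesics pass through D — G–F: 1; G–E: 1; G–B: 1; G–C: 1; G–A: 1.
All other pairs contribute 0.
Summing the contributions gives betweenness(D) = 5.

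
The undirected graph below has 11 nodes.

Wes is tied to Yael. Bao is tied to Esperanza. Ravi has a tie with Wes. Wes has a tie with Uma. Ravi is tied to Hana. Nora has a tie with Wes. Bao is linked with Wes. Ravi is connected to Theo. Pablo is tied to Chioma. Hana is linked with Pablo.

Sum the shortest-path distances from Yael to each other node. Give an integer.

Distances from Yael: Bao:2, Chioma:5, Esperanza:3, Hana:3, Nora:2, Pablo:4, Ravi:2, Theo:3, Uma:2, Wes:1.
Sum = 2 + 5 + 3 + 3 + 2 + 4 + 2 + 3 + 2 + 1 = 27.

27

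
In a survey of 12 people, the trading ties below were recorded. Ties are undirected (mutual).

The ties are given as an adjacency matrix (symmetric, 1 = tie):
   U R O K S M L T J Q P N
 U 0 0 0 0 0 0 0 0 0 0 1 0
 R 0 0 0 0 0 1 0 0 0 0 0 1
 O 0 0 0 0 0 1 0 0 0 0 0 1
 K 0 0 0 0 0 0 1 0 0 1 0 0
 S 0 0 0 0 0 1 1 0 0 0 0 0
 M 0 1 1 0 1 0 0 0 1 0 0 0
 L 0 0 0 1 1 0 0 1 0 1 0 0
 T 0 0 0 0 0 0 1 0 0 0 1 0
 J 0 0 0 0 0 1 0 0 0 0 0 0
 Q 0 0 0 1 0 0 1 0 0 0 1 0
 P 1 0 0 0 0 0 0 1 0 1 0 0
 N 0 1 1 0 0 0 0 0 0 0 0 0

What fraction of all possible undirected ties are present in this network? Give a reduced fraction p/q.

There are 14 edges and 12 nodes, so the maximum possible is C(12,2) = 66.
Density = 14/66 = 7/33.

7/33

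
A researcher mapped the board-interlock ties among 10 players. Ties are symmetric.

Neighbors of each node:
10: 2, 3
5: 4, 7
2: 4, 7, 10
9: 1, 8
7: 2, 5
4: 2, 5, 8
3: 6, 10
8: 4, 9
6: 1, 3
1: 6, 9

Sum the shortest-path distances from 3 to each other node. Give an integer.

Distances from 3: 1:2, 2:2, 4:3, 5:4, 6:1, 7:3, 8:4, 9:3, 10:1.
Sum = 2 + 2 + 3 + 4 + 1 + 3 + 4 + 3 + 1 = 23.

23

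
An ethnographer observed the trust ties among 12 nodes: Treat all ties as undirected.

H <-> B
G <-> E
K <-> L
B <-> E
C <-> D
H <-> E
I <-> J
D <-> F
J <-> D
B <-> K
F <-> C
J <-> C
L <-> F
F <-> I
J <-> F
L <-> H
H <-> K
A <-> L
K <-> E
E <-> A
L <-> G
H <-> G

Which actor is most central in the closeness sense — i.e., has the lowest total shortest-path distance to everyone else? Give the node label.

L

Farness (sum of distances to all others) for each node — A:24, B:28, C:27, D:27, E:26, F:19, G:23, H:21, I:28, J:26, K:22, L:17.
The smallest farness is 17, for L, so L has the highest closeness.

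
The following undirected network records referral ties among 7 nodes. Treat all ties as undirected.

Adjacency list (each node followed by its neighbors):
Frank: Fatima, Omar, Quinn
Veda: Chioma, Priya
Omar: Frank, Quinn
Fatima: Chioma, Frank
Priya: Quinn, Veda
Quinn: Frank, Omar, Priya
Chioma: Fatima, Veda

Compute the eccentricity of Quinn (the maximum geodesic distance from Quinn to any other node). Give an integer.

3

Distances from Quinn: Chioma:3, Fatima:2, Frank:1, Omar:1, Priya:1, Veda:2.
The largest is 3 (to Chioma), so the eccentricity of Quinn is 3.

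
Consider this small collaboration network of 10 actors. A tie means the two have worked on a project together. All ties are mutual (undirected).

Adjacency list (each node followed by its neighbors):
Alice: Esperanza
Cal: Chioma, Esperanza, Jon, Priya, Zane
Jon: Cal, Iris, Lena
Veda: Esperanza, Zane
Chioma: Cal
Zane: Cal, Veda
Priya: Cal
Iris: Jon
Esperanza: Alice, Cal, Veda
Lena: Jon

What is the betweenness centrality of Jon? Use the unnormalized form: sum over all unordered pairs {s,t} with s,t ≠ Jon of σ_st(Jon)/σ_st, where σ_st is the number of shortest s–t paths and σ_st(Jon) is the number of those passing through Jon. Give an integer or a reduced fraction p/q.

15

Pairs whose geodesics pass through Jon — Cal–Iris: 1; Cal–Lena: 1; Chioma–Iris: 1; Chioma–Lena: 1; Priya–Iris: 1; Priya–Lena: 1; Iris–Alice: 1; Iris–Veda: 2/2; Iris–Lena: 1; Iris–Esperanza: 1; Iris–Zane: 1; Alice–Lena: 1; Veda–Lena: 2/2; Lena–Esperanza: 1 … (+1 more pairs).
All other pairs contribute 0.
Summing the contributions gives betweenness(Jon) = 15.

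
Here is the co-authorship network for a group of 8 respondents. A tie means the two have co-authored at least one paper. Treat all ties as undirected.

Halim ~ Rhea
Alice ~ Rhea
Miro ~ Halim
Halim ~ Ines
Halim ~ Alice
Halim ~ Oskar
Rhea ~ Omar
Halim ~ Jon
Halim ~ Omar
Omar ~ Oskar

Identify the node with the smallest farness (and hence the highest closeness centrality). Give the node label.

Farness (sum of distances to all others) for each node — Alice:12, Halim:7, Ines:13, Jon:13, Miro:13, Omar:11, Oskar:12, Rhea:11.
The smallest farness is 7, for Halim, so Halim has the highest closeness.

Halim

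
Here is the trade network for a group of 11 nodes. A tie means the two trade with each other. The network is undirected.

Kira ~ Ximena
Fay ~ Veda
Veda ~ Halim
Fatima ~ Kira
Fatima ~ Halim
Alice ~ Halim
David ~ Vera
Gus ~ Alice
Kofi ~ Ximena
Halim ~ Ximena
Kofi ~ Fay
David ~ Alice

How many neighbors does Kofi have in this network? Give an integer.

Kofi is directly tied to Fay and Ximena. That is 2 neighbors, so the degree of Kofi is 2.

2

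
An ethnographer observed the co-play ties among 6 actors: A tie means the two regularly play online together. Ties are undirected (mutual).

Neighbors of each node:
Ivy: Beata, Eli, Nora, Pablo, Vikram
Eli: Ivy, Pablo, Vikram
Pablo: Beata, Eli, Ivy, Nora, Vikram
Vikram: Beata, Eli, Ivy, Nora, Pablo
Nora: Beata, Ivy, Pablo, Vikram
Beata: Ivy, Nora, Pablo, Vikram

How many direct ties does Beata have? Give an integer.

4

Beata is directly tied to Ivy, Nora, Pablo, and Vikram. That is 4 neighbors, so the degree of Beata is 4.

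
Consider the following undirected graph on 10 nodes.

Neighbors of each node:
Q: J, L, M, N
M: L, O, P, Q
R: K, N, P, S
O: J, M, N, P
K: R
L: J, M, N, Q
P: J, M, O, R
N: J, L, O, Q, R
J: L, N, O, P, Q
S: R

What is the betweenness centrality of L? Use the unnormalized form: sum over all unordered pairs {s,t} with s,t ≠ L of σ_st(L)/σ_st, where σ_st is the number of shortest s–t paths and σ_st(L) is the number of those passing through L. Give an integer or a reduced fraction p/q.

7/12

Pairs whose geodesics pass through L — J–M: 1/4; N–M: 1/3.
All other pairs contribute 0.
Summing the contributions gives betweenness(L) = 7/12.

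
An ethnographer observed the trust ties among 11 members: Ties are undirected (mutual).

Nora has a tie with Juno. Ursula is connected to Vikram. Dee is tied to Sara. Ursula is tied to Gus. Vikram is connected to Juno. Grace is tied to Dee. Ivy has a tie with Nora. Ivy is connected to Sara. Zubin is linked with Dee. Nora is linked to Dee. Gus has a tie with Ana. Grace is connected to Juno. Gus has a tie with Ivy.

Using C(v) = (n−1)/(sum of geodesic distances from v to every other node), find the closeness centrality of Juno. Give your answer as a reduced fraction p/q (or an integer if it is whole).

Distances from Juno: Ana:4, Dee:2, Grace:1, Gus:3, Ivy:2, Nora:1, Sara:3, Ursula:2, Vikram:1, Zubin:3. Sum = 22.
n = 11, so closeness = 10/22 = 5/11.

5/11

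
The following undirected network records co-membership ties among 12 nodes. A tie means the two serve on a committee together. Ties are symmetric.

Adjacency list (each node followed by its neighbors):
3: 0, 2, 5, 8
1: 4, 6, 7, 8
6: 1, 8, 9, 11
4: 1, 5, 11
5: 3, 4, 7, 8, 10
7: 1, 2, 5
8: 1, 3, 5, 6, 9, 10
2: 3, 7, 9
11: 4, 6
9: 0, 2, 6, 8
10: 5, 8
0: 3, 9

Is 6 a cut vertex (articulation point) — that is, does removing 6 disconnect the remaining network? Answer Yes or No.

No

Even without 6, every remaining node can still reach every other (the residual graph is connected), so 6 is not a cut vertex.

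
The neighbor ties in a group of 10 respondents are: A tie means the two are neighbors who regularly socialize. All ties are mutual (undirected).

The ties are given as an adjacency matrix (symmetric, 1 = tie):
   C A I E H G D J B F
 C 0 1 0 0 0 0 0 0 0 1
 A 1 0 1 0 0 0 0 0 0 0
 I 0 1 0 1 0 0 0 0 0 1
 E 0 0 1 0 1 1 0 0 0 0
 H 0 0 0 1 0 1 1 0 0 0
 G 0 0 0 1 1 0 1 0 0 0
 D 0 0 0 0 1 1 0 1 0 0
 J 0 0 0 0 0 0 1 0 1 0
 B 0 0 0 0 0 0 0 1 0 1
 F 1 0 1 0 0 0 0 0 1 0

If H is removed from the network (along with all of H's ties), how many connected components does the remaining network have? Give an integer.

1

H's neighbors (D, E, and G) remain reachable from one another through other ties, so the rest of the network stays in one piece.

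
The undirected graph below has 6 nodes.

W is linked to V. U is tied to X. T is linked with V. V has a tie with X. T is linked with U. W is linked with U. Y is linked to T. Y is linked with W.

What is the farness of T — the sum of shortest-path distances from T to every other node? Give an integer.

7

Distances from T: U:1, V:1, W:2, X:2, Y:1.
Sum = 1 + 1 + 2 + 2 + 1 = 7.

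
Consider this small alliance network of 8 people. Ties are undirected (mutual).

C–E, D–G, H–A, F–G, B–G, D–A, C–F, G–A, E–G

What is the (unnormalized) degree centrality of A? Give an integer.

3

A is directly tied to D, G, and H. That is 3 neighbors, so the degree of A is 3.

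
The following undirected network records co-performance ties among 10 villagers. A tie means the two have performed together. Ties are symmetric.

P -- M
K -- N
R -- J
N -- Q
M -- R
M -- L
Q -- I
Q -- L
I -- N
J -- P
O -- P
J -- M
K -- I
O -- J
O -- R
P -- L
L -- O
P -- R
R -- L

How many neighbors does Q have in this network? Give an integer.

3

Q is directly tied to I, L, and N. That is 3 neighbors, so the degree of Q is 3.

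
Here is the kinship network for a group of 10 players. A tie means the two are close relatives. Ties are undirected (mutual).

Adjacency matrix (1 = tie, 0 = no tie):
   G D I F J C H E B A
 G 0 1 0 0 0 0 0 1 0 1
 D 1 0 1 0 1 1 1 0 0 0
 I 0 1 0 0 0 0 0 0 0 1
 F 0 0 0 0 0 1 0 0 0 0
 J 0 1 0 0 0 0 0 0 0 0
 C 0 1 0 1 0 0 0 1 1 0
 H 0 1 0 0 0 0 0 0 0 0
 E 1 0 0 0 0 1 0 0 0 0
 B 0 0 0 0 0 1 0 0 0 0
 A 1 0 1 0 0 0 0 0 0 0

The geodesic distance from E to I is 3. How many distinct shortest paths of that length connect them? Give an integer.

The shortest distance is 3. The length-3 paths are: E–G–D–I; E–C–D–I; E–G–A–I.
That gives 3 distinct shortest paths.

3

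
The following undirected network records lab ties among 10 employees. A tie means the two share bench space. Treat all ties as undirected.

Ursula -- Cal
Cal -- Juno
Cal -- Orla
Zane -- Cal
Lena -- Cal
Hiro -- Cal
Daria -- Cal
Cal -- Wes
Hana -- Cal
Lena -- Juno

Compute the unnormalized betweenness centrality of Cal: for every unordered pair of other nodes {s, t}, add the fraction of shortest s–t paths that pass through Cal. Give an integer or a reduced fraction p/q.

35

Pairs whose geodesics pass through Cal — Hana–Lena: 1; Hana–Hiro: 1; Hana–Daria: 1; Hana–Ursula: 1; Hana–Orla: 1; Hana–Wes: 1; Hana–Zane: 1; Hana–Juno: 1; Lena–Hiro: 1; Lena–Daria: 1; Lena–Ursula: 1; Lena–Orla: 1; Lena–Wes: 1; Lena–Zane: 1 … (+21 more pairs).
All other pairs contribute 0.
Summing the contributions gives betweenness(Cal) = 35.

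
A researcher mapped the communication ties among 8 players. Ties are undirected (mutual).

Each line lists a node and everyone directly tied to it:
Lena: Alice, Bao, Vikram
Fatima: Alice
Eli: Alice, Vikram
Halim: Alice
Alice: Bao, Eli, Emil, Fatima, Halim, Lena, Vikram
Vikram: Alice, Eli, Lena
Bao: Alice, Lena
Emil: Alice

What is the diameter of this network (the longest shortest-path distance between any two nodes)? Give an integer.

Eccentricity of each node (its greatest distance to any other): Alice:1, Bao:2, Eli:2, Emil:2, Fatima:2, Halim:2, Lena:2, Vikram:2.
The maximum eccentricity is 2, realized for instance by the pair Emil–Halim via Emil – Alice – Halim. So the diameter is 2.

2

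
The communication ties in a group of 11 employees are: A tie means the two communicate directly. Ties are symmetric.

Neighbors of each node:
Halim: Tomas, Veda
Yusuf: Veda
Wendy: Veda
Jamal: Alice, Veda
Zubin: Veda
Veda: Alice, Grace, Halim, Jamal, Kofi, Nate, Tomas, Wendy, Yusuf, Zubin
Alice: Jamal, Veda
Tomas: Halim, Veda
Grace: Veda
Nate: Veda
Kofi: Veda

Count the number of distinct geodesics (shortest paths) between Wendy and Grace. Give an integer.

1

The shortest distance is 2, and the only length-2 path is Wendy–Veda–Grace. So there is exactly 1 shortest path.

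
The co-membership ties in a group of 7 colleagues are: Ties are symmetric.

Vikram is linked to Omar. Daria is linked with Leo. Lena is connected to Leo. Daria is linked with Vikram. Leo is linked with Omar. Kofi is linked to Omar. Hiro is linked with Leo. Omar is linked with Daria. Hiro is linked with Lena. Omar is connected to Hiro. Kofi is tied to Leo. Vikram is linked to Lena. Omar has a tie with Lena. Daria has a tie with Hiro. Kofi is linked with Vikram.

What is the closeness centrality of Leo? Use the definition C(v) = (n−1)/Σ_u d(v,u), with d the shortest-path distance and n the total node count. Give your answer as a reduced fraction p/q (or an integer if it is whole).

6/7

Distances from Leo: Daria:1, Hiro:1, Kofi:1, Lena:1, Omar:1, Vikram:2. Sum = 7.
n = 7, so closeness = 6/7.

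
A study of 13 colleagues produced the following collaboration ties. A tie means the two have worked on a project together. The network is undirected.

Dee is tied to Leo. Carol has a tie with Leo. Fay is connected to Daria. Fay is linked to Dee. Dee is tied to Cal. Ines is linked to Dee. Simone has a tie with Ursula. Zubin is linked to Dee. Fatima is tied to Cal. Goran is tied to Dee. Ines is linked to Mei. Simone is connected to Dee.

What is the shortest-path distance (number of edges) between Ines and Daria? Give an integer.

One shortest route is Ines – Dee – Fay – Daria, which uses 3 edges, and at distance 2 from Ines we only reach {Cal, Fay, Goran, Leo, Simone, Zubin}, which does not include Daria. So d(Ines,Daria) = 3.

3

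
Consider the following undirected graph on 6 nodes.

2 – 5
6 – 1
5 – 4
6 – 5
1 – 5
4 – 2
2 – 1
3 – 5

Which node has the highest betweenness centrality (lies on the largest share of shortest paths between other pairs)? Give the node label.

5

Unnormalized betweenness of each node: 1:1/2, 2:1/2, 3:0, 4:0, 5:6, 6:0.
5 has the largest value, 6, making it the main broker — the node through which the most shortest paths run.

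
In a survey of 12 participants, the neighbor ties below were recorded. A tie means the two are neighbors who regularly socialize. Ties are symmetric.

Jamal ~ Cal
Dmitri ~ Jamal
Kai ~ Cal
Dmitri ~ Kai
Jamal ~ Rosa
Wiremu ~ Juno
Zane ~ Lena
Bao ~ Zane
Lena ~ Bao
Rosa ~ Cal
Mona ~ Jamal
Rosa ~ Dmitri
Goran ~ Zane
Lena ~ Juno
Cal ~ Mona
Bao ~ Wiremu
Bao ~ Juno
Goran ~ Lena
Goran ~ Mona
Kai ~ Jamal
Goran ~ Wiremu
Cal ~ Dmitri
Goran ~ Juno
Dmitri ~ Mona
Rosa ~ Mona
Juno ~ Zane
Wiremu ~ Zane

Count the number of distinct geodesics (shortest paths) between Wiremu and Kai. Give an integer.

3

The shortest distance is 4. The length-4 paths are: Wiremu–Goran–Mona–Jamal–Kai; Wiremu–Goran–Mona–Cal–Kai; Wiremu–Goran–Mona–Dmitri–Kai.
That gives 3 distinct shortest paths.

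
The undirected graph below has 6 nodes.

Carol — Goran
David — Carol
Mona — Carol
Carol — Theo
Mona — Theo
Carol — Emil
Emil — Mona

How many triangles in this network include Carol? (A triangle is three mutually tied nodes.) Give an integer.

2

Carol's neighbors: David, Emil, Goran, Mona, and Theo.
Neighbor pairs that are themselves tied: Carol–Emil–Mona; Carol–Mona–Theo. Each forms one triangle with Carol, for 2 in total.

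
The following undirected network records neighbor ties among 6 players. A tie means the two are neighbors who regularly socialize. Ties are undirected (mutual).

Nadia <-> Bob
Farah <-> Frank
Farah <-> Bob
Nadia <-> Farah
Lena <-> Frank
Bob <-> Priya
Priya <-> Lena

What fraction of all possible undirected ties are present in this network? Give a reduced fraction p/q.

There are 7 edges and 6 nodes, so the maximum possible is C(6,2) = 15.
Density = 7/15.

7/15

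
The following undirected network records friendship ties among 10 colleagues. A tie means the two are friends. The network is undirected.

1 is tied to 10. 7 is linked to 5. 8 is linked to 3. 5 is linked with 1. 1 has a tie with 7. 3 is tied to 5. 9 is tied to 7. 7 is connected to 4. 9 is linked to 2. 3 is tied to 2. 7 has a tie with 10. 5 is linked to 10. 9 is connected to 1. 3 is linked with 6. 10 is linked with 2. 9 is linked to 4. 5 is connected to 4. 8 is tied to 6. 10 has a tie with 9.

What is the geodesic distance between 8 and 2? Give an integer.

One shortest route is 8 – 3 – 2, which uses 2 edges, and 8 and 2 are not directly tied, so nothing shorter exists. So d(8,2) = 2.

2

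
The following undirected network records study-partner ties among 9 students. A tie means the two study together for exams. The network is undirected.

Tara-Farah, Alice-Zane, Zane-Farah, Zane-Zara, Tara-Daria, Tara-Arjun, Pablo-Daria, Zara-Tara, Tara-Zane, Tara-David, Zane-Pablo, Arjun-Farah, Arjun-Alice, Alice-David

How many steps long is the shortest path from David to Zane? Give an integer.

One shortest route is David – Tara – Zane, which uses 2 edges, and David and Zane are not directly tied, so nothing shorter exists. So d(David,Zane) = 2.

2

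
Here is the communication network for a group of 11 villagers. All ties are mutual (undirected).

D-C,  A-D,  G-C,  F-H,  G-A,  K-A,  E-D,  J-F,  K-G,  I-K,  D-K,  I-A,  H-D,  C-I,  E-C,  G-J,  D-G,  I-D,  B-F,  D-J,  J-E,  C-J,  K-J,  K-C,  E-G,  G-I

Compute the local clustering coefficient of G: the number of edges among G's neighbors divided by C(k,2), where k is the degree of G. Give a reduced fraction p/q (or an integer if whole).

G's neighbors: A, C, D, E, I, J, and K (k = 7).
Possible neighbor pairs: C(7,2) = 21. Edges among them: A–D, A–I, A–K, C–D, C–E, C–I, C–J, C–K, D–E, D–I, D–J, D–K, E–J, I–K, J–K → e = 15.
Clustering(G) = 15/21 = 5/7.

5/7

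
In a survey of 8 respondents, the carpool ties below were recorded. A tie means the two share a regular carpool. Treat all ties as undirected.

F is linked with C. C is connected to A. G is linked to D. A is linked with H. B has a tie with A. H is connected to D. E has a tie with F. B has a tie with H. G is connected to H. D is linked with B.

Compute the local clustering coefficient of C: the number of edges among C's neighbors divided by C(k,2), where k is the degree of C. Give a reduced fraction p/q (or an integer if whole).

C's neighbors: A and F (k = 2).
Possible neighbor pairs: C(2,2) = 1. Edges among them: none → e = 0.
Clustering(C) = 0/1.

0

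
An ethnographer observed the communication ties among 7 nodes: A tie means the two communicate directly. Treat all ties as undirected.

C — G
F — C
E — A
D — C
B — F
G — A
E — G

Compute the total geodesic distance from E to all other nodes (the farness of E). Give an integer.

Distances from E: A:1, B:4, C:2, D:3, F:3, G:1.
Sum = 1 + 4 + 2 + 3 + 3 + 1 = 14.

14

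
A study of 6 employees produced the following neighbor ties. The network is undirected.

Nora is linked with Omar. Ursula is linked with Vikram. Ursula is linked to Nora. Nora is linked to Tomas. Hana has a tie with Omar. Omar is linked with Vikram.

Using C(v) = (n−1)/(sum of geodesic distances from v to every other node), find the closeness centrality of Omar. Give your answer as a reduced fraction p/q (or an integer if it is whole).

5/7

Distances from Omar: Hana:1, Nora:1, Tomas:2, Ursula:2, Vikram:1. Sum = 7.
n = 6, so closeness = 5/7.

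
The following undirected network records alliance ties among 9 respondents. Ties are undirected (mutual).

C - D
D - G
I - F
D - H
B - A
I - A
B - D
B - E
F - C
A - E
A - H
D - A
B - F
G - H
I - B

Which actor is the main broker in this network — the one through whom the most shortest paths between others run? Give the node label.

Unnormalized betweenness of each node: A:37/6, B:35/6, C:5/4, D:9, E:0, F:11/6, G:0, H:7/6, I:3/4.
D has the largest value, 9, making it the main broker — the node through which the most shortest paths run.

D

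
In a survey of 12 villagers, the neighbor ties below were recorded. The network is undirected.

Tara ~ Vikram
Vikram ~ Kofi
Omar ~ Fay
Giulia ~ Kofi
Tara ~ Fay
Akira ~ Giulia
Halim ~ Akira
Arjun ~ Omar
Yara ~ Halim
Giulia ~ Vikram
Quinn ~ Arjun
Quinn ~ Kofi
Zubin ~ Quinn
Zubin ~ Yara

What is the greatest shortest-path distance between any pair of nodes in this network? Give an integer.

5

Eccentricity of each node (its greatest distance to any other): Akira:5, Arjun:4, Fay:5, Giulia:4, Halim:5, Kofi:3, Omar:5, Quinn:3, Tara:5, Vikram:4, Yara:5, Zubin:4.
The maximum eccentricity is 5, realized for instance by the pair Fay–Halim via Fay – Tara – Vikram – Giulia – Akira – Halim. So the diameter is 5.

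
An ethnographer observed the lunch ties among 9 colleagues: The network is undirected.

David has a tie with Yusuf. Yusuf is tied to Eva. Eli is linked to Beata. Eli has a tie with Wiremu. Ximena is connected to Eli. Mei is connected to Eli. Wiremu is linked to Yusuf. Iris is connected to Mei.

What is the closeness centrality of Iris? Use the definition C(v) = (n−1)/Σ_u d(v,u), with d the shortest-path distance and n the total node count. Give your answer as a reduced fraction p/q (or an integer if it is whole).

4/13

Distances from Iris: Beata:3, David:5, Eli:2, Eva:5, Mei:1, Wiremu:3, Ximena:3, Yusuf:4. Sum = 26.
n = 9, so closeness = 8/26 = 4/13.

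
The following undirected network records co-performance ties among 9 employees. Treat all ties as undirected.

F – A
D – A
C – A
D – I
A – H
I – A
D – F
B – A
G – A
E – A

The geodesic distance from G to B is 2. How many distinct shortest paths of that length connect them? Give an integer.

1

The shortest distance is 2, and the only length-2 path is G–A–B. So there is exactly 1 shortest path.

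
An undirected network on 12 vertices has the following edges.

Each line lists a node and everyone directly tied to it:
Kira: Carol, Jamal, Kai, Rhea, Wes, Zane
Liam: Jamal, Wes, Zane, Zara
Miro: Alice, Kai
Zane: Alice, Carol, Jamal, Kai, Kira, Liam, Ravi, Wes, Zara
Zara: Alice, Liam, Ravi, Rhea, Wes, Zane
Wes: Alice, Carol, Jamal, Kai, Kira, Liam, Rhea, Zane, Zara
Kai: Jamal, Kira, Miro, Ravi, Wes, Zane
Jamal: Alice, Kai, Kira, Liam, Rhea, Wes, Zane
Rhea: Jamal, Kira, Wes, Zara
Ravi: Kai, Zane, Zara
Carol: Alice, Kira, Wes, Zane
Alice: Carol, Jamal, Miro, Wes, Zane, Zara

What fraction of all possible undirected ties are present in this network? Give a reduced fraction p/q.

1/2

There are 33 edges and 12 nodes, so the maximum possible is C(12,2) = 66.
Density = 33/66 = 1/2.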